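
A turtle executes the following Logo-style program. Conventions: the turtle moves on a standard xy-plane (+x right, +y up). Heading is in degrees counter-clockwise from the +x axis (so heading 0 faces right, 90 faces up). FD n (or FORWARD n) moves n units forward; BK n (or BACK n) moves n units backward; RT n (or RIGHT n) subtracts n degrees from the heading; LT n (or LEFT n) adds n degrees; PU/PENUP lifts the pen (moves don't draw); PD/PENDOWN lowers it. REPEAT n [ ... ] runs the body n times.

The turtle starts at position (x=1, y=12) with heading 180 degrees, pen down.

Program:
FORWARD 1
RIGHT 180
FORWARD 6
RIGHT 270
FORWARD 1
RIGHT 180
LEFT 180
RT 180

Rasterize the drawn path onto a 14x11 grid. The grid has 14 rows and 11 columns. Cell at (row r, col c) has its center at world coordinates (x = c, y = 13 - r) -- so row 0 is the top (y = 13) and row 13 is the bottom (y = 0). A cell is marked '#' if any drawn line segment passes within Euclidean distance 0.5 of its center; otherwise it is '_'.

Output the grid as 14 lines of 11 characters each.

Answer: ______#____
#######____
___________
___________
___________
___________
___________
___________
___________
___________
___________
___________
___________
___________

Derivation:
Segment 0: (1,12) -> (0,12)
Segment 1: (0,12) -> (6,12)
Segment 2: (6,12) -> (6,13)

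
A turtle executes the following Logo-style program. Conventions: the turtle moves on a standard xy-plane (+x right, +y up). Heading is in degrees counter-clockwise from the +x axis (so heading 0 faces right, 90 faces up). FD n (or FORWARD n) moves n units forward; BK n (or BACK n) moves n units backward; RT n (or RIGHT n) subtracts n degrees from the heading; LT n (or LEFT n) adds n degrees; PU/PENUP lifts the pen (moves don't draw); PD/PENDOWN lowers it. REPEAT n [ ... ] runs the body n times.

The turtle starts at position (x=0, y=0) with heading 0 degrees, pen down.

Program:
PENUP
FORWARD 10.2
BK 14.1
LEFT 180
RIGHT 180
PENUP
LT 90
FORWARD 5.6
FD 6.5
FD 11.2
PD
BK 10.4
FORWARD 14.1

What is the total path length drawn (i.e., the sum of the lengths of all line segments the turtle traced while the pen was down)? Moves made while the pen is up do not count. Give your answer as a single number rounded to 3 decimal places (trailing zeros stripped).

Answer: 24.5

Derivation:
Executing turtle program step by step:
Start: pos=(0,0), heading=0, pen down
PU: pen up
FD 10.2: (0,0) -> (10.2,0) [heading=0, move]
BK 14.1: (10.2,0) -> (-3.9,0) [heading=0, move]
LT 180: heading 0 -> 180
RT 180: heading 180 -> 0
PU: pen up
LT 90: heading 0 -> 90
FD 5.6: (-3.9,0) -> (-3.9,5.6) [heading=90, move]
FD 6.5: (-3.9,5.6) -> (-3.9,12.1) [heading=90, move]
FD 11.2: (-3.9,12.1) -> (-3.9,23.3) [heading=90, move]
PD: pen down
BK 10.4: (-3.9,23.3) -> (-3.9,12.9) [heading=90, draw]
FD 14.1: (-3.9,12.9) -> (-3.9,27) [heading=90, draw]
Final: pos=(-3.9,27), heading=90, 2 segment(s) drawn

Segment lengths:
  seg 1: (-3.9,23.3) -> (-3.9,12.9), length = 10.4
  seg 2: (-3.9,12.9) -> (-3.9,27), length = 14.1
Total = 24.5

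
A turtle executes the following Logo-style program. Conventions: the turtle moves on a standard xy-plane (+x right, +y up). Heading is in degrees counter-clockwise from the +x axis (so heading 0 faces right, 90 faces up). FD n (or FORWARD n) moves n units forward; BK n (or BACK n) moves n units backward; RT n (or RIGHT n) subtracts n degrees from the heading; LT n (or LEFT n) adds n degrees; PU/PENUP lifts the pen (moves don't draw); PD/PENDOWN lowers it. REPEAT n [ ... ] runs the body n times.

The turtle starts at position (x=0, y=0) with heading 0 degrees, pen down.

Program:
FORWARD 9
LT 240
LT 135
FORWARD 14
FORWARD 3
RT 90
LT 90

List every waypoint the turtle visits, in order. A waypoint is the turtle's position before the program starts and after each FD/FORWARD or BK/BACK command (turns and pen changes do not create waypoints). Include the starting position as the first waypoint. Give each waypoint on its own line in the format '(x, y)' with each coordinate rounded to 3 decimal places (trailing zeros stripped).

Executing turtle program step by step:
Start: pos=(0,0), heading=0, pen down
FD 9: (0,0) -> (9,0) [heading=0, draw]
LT 240: heading 0 -> 240
LT 135: heading 240 -> 15
FD 14: (9,0) -> (22.523,3.623) [heading=15, draw]
FD 3: (22.523,3.623) -> (25.421,4.4) [heading=15, draw]
RT 90: heading 15 -> 285
LT 90: heading 285 -> 15
Final: pos=(25.421,4.4), heading=15, 3 segment(s) drawn
Waypoints (4 total):
(0, 0)
(9, 0)
(22.523, 3.623)
(25.421, 4.4)

Answer: (0, 0)
(9, 0)
(22.523, 3.623)
(25.421, 4.4)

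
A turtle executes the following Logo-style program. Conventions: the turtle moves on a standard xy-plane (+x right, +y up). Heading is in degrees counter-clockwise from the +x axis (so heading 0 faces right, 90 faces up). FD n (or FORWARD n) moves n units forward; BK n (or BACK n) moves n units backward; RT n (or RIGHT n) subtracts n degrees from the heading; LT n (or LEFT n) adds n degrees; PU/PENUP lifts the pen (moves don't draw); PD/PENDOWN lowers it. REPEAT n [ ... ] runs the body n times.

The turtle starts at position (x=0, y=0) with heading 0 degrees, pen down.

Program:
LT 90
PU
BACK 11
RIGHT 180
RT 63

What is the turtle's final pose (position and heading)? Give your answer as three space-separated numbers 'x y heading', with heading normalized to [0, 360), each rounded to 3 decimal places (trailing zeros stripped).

Executing turtle program step by step:
Start: pos=(0,0), heading=0, pen down
LT 90: heading 0 -> 90
PU: pen up
BK 11: (0,0) -> (0,-11) [heading=90, move]
RT 180: heading 90 -> 270
RT 63: heading 270 -> 207
Final: pos=(0,-11), heading=207, 0 segment(s) drawn

Answer: 0 -11 207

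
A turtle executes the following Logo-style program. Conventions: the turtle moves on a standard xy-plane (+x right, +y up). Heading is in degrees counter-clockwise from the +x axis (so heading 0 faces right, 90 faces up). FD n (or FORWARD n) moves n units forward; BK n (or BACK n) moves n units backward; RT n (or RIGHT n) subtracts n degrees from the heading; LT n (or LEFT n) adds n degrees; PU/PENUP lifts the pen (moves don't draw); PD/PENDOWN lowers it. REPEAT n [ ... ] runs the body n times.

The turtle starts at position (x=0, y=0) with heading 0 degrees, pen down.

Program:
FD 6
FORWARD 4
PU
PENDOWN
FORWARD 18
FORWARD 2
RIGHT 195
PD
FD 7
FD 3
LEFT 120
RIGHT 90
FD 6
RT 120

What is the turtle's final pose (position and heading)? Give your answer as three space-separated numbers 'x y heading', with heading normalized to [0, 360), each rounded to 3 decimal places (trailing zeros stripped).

Executing turtle program step by step:
Start: pos=(0,0), heading=0, pen down
FD 6: (0,0) -> (6,0) [heading=0, draw]
FD 4: (6,0) -> (10,0) [heading=0, draw]
PU: pen up
PD: pen down
FD 18: (10,0) -> (28,0) [heading=0, draw]
FD 2: (28,0) -> (30,0) [heading=0, draw]
RT 195: heading 0 -> 165
PD: pen down
FD 7: (30,0) -> (23.239,1.812) [heading=165, draw]
FD 3: (23.239,1.812) -> (20.341,2.588) [heading=165, draw]
LT 120: heading 165 -> 285
RT 90: heading 285 -> 195
FD 6: (20.341,2.588) -> (14.545,1.035) [heading=195, draw]
RT 120: heading 195 -> 75
Final: pos=(14.545,1.035), heading=75, 7 segment(s) drawn

Answer: 14.545 1.035 75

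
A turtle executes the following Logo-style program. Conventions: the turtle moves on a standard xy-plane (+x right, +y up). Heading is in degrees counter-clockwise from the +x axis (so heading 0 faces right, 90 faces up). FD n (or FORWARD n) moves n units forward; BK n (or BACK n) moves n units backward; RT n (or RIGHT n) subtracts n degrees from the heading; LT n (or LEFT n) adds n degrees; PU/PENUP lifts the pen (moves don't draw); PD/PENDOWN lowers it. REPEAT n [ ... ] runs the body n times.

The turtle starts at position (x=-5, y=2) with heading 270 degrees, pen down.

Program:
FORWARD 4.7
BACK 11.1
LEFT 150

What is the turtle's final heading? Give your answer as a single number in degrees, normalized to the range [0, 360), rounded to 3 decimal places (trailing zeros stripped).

Executing turtle program step by step:
Start: pos=(-5,2), heading=270, pen down
FD 4.7: (-5,2) -> (-5,-2.7) [heading=270, draw]
BK 11.1: (-5,-2.7) -> (-5,8.4) [heading=270, draw]
LT 150: heading 270 -> 60
Final: pos=(-5,8.4), heading=60, 2 segment(s) drawn

Answer: 60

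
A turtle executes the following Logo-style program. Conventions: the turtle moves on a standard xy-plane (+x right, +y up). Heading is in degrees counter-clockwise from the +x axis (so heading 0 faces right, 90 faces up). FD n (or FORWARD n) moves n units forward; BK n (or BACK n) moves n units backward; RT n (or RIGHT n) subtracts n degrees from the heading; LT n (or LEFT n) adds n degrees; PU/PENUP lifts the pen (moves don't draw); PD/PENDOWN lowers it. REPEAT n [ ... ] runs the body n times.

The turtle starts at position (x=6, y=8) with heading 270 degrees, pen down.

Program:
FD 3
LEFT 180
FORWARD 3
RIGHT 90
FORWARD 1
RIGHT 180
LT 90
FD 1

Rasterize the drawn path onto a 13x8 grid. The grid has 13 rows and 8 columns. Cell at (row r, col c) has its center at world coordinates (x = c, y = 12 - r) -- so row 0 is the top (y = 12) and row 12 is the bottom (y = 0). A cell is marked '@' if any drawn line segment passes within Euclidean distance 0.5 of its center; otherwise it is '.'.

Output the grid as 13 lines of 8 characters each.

Answer: ........
........
........
........
......@@
......@@
......@.
......@.
........
........
........
........
........

Derivation:
Segment 0: (6,8) -> (6,5)
Segment 1: (6,5) -> (6,8)
Segment 2: (6,8) -> (7,8)
Segment 3: (7,8) -> (7,7)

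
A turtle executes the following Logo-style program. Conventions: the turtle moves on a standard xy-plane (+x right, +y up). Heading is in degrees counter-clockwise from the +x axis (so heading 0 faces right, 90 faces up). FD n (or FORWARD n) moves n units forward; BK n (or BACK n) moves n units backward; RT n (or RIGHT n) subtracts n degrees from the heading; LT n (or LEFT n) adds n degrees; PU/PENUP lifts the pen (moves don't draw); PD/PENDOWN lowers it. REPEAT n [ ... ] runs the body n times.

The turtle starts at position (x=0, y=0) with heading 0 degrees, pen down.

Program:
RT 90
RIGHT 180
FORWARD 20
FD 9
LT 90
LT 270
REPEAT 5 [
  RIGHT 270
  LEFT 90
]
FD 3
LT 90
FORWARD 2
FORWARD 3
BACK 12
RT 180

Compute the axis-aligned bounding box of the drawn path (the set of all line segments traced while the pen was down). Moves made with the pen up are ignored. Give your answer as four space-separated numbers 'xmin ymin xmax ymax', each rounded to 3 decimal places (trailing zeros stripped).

Executing turtle program step by step:
Start: pos=(0,0), heading=0, pen down
RT 90: heading 0 -> 270
RT 180: heading 270 -> 90
FD 20: (0,0) -> (0,20) [heading=90, draw]
FD 9: (0,20) -> (0,29) [heading=90, draw]
LT 90: heading 90 -> 180
LT 270: heading 180 -> 90
REPEAT 5 [
  -- iteration 1/5 --
  RT 270: heading 90 -> 180
  LT 90: heading 180 -> 270
  -- iteration 2/5 --
  RT 270: heading 270 -> 0
  LT 90: heading 0 -> 90
  -- iteration 3/5 --
  RT 270: heading 90 -> 180
  LT 90: heading 180 -> 270
  -- iteration 4/5 --
  RT 270: heading 270 -> 0
  LT 90: heading 0 -> 90
  -- iteration 5/5 --
  RT 270: heading 90 -> 180
  LT 90: heading 180 -> 270
]
FD 3: (0,29) -> (0,26) [heading=270, draw]
LT 90: heading 270 -> 0
FD 2: (0,26) -> (2,26) [heading=0, draw]
FD 3: (2,26) -> (5,26) [heading=0, draw]
BK 12: (5,26) -> (-7,26) [heading=0, draw]
RT 180: heading 0 -> 180
Final: pos=(-7,26), heading=180, 6 segment(s) drawn

Segment endpoints: x in {-7, 0, 0, 0, 2, 5}, y in {0, 20, 26, 26, 29}
xmin=-7, ymin=0, xmax=5, ymax=29

Answer: -7 0 5 29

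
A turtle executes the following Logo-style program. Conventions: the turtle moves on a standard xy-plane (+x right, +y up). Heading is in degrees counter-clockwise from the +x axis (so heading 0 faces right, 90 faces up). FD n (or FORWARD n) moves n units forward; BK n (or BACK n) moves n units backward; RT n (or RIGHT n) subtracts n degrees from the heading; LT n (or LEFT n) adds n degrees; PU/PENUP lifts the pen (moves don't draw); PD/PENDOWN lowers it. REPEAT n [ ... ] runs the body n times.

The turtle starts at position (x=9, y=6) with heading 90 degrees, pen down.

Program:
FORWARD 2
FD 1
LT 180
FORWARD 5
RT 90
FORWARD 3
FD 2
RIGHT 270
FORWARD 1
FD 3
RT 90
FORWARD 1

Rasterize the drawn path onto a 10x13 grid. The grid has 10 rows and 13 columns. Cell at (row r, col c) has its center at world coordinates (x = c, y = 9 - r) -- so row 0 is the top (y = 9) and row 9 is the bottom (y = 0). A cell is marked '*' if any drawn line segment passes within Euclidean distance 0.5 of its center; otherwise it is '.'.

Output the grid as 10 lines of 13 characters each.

Segment 0: (9,6) -> (9,8)
Segment 1: (9,8) -> (9,9)
Segment 2: (9,9) -> (9,4)
Segment 3: (9,4) -> (6,4)
Segment 4: (6,4) -> (4,4)
Segment 5: (4,4) -> (4,3)
Segment 6: (4,3) -> (4,0)
Segment 7: (4,0) -> (3,-0)

Answer: .........*...
.........*...
.........*...
.........*...
.........*...
....******...
....*........
....*........
....*........
...**........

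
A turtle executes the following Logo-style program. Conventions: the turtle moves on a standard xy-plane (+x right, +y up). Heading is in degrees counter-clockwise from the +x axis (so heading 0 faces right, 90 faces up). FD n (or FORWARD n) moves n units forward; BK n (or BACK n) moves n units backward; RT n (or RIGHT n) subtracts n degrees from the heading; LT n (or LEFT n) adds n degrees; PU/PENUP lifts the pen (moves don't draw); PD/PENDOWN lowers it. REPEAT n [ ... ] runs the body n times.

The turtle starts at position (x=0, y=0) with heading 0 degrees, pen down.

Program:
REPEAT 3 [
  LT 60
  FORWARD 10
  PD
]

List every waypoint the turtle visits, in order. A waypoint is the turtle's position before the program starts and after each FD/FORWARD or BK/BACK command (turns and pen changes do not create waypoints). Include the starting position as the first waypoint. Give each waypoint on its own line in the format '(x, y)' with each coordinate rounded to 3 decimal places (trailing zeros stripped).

Answer: (0, 0)
(5, 8.66)
(0, 17.321)
(-10, 17.321)

Derivation:
Executing turtle program step by step:
Start: pos=(0,0), heading=0, pen down
REPEAT 3 [
  -- iteration 1/3 --
  LT 60: heading 0 -> 60
  FD 10: (0,0) -> (5,8.66) [heading=60, draw]
  PD: pen down
  -- iteration 2/3 --
  LT 60: heading 60 -> 120
  FD 10: (5,8.66) -> (0,17.321) [heading=120, draw]
  PD: pen down
  -- iteration 3/3 --
  LT 60: heading 120 -> 180
  FD 10: (0,17.321) -> (-10,17.321) [heading=180, draw]
  PD: pen down
]
Final: pos=(-10,17.321), heading=180, 3 segment(s) drawn
Waypoints (4 total):
(0, 0)
(5, 8.66)
(0, 17.321)
(-10, 17.321)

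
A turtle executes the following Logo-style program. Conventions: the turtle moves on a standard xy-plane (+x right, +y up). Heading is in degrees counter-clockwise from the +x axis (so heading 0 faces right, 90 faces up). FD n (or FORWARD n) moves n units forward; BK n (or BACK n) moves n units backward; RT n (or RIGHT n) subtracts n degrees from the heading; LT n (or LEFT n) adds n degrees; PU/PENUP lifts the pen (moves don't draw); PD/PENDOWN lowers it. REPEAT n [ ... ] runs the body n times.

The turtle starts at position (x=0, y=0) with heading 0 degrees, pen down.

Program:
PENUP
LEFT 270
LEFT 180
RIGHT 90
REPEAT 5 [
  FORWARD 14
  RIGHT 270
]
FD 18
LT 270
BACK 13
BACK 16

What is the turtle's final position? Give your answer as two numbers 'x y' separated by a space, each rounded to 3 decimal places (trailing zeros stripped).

Executing turtle program step by step:
Start: pos=(0,0), heading=0, pen down
PU: pen up
LT 270: heading 0 -> 270
LT 180: heading 270 -> 90
RT 90: heading 90 -> 0
REPEAT 5 [
  -- iteration 1/5 --
  FD 14: (0,0) -> (14,0) [heading=0, move]
  RT 270: heading 0 -> 90
  -- iteration 2/5 --
  FD 14: (14,0) -> (14,14) [heading=90, move]
  RT 270: heading 90 -> 180
  -- iteration 3/5 --
  FD 14: (14,14) -> (0,14) [heading=180, move]
  RT 270: heading 180 -> 270
  -- iteration 4/5 --
  FD 14: (0,14) -> (0,0) [heading=270, move]
  RT 270: heading 270 -> 0
  -- iteration 5/5 --
  FD 14: (0,0) -> (14,0) [heading=0, move]
  RT 270: heading 0 -> 90
]
FD 18: (14,0) -> (14,18) [heading=90, move]
LT 270: heading 90 -> 0
BK 13: (14,18) -> (1,18) [heading=0, move]
BK 16: (1,18) -> (-15,18) [heading=0, move]
Final: pos=(-15,18), heading=0, 0 segment(s) drawn

Answer: -15 18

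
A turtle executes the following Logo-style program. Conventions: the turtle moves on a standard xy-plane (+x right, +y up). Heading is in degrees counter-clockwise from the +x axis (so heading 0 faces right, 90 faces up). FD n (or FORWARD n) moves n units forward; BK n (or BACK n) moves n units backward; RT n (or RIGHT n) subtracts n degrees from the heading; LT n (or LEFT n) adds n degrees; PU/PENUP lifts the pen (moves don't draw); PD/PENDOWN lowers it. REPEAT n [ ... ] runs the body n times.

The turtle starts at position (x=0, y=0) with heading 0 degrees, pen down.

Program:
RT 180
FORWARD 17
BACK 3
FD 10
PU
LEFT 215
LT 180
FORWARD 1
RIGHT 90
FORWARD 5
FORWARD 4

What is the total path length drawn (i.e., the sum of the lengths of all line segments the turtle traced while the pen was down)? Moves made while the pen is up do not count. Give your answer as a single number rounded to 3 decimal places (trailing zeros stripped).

Answer: 30

Derivation:
Executing turtle program step by step:
Start: pos=(0,0), heading=0, pen down
RT 180: heading 0 -> 180
FD 17: (0,0) -> (-17,0) [heading=180, draw]
BK 3: (-17,0) -> (-14,0) [heading=180, draw]
FD 10: (-14,0) -> (-24,0) [heading=180, draw]
PU: pen up
LT 215: heading 180 -> 35
LT 180: heading 35 -> 215
FD 1: (-24,0) -> (-24.819,-0.574) [heading=215, move]
RT 90: heading 215 -> 125
FD 5: (-24.819,-0.574) -> (-27.687,3.522) [heading=125, move]
FD 4: (-27.687,3.522) -> (-29.981,6.799) [heading=125, move]
Final: pos=(-29.981,6.799), heading=125, 3 segment(s) drawn

Segment lengths:
  seg 1: (0,0) -> (-17,0), length = 17
  seg 2: (-17,0) -> (-14,0), length = 3
  seg 3: (-14,0) -> (-24,0), length = 10
Total = 30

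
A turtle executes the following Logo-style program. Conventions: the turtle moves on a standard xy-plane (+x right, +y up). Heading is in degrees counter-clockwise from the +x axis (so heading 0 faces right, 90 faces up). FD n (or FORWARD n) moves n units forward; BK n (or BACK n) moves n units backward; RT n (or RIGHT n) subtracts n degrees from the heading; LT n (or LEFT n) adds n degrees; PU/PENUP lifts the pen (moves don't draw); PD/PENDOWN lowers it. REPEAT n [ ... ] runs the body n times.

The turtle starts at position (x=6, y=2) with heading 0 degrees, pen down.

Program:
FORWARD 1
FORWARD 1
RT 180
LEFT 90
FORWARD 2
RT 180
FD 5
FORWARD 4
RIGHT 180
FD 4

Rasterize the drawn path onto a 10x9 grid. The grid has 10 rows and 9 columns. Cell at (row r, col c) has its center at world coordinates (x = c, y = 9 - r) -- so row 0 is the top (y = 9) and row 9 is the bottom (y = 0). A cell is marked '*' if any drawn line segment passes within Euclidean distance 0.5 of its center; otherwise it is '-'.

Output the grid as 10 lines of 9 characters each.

Segment 0: (6,2) -> (7,2)
Segment 1: (7,2) -> (8,2)
Segment 2: (8,2) -> (8,0)
Segment 3: (8,0) -> (8,5)
Segment 4: (8,5) -> (8,9)
Segment 5: (8,9) -> (8,5)

Answer: --------*
--------*
--------*
--------*
--------*
--------*
--------*
------***
--------*
--------*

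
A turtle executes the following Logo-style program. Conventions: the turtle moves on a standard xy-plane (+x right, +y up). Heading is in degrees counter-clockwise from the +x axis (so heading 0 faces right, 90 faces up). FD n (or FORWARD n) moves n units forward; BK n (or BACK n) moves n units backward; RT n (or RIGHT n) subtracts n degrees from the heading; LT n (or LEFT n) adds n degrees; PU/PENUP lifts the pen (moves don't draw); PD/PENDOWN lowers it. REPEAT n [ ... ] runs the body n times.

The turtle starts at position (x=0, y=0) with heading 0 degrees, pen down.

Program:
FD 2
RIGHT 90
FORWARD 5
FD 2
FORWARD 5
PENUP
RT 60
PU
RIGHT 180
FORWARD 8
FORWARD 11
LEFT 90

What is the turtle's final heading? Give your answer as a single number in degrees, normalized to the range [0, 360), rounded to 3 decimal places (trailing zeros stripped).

Answer: 120

Derivation:
Executing turtle program step by step:
Start: pos=(0,0), heading=0, pen down
FD 2: (0,0) -> (2,0) [heading=0, draw]
RT 90: heading 0 -> 270
FD 5: (2,0) -> (2,-5) [heading=270, draw]
FD 2: (2,-5) -> (2,-7) [heading=270, draw]
FD 5: (2,-7) -> (2,-12) [heading=270, draw]
PU: pen up
RT 60: heading 270 -> 210
PU: pen up
RT 180: heading 210 -> 30
FD 8: (2,-12) -> (8.928,-8) [heading=30, move]
FD 11: (8.928,-8) -> (18.454,-2.5) [heading=30, move]
LT 90: heading 30 -> 120
Final: pos=(18.454,-2.5), heading=120, 4 segment(s) drawn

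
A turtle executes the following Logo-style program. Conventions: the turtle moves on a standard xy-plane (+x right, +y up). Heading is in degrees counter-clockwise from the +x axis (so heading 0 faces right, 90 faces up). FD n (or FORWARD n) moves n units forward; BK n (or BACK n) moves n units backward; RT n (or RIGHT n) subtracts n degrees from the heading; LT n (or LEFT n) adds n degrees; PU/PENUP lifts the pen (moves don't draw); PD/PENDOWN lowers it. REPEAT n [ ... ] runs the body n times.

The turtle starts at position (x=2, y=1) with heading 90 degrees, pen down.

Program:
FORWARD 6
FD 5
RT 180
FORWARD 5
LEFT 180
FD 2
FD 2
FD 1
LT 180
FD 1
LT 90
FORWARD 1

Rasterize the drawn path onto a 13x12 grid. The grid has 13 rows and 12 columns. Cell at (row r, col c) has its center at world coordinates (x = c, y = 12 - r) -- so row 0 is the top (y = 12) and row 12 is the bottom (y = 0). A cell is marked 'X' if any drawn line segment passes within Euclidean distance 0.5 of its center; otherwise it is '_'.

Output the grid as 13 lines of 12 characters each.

Answer: __X_________
__XX________
__X_________
__X_________
__X_________
__X_________
__X_________
__X_________
__X_________
__X_________
__X_________
__X_________
____________

Derivation:
Segment 0: (2,1) -> (2,7)
Segment 1: (2,7) -> (2,12)
Segment 2: (2,12) -> (2,7)
Segment 3: (2,7) -> (2,9)
Segment 4: (2,9) -> (2,11)
Segment 5: (2,11) -> (2,12)
Segment 6: (2,12) -> (2,11)
Segment 7: (2,11) -> (3,11)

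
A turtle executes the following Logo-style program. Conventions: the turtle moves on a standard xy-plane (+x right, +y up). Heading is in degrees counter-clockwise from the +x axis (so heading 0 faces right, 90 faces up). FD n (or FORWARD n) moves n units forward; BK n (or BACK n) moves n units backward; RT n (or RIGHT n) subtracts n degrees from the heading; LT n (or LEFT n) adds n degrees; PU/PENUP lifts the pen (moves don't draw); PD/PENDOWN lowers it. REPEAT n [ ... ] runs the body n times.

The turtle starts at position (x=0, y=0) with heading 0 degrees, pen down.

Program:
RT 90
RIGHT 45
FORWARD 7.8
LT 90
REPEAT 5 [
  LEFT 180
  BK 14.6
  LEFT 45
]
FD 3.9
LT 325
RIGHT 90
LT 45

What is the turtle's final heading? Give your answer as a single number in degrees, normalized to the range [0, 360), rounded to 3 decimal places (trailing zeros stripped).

Executing turtle program step by step:
Start: pos=(0,0), heading=0, pen down
RT 90: heading 0 -> 270
RT 45: heading 270 -> 225
FD 7.8: (0,0) -> (-5.515,-5.515) [heading=225, draw]
LT 90: heading 225 -> 315
REPEAT 5 [
  -- iteration 1/5 --
  LT 180: heading 315 -> 135
  BK 14.6: (-5.515,-5.515) -> (4.808,-15.839) [heading=135, draw]
  LT 45: heading 135 -> 180
  -- iteration 2/5 --
  LT 180: heading 180 -> 0
  BK 14.6: (4.808,-15.839) -> (-9.792,-15.839) [heading=0, draw]
  LT 45: heading 0 -> 45
  -- iteration 3/5 --
  LT 180: heading 45 -> 225
  BK 14.6: (-9.792,-15.839) -> (0.532,-5.515) [heading=225, draw]
  LT 45: heading 225 -> 270
  -- iteration 4/5 --
  LT 180: heading 270 -> 90
  BK 14.6: (0.532,-5.515) -> (0.532,-20.115) [heading=90, draw]
  LT 45: heading 90 -> 135
  -- iteration 5/5 --
  LT 180: heading 135 -> 315
  BK 14.6: (0.532,-20.115) -> (-9.792,-9.792) [heading=315, draw]
  LT 45: heading 315 -> 0
]
FD 3.9: (-9.792,-9.792) -> (-5.892,-9.792) [heading=0, draw]
LT 325: heading 0 -> 325
RT 90: heading 325 -> 235
LT 45: heading 235 -> 280
Final: pos=(-5.892,-9.792), heading=280, 7 segment(s) drawn

Answer: 280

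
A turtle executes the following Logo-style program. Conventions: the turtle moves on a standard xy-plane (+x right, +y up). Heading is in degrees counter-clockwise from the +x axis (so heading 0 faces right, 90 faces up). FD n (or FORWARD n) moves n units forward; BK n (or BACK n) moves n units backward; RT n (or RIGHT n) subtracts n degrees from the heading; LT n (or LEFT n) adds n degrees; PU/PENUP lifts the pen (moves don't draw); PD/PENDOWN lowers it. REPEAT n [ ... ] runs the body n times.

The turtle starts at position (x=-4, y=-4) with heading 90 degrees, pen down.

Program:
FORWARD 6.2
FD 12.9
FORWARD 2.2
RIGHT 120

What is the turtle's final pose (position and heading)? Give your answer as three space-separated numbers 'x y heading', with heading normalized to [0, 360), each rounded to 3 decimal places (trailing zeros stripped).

Answer: -4 17.3 330

Derivation:
Executing turtle program step by step:
Start: pos=(-4,-4), heading=90, pen down
FD 6.2: (-4,-4) -> (-4,2.2) [heading=90, draw]
FD 12.9: (-4,2.2) -> (-4,15.1) [heading=90, draw]
FD 2.2: (-4,15.1) -> (-4,17.3) [heading=90, draw]
RT 120: heading 90 -> 330
Final: pos=(-4,17.3), heading=330, 3 segment(s) drawn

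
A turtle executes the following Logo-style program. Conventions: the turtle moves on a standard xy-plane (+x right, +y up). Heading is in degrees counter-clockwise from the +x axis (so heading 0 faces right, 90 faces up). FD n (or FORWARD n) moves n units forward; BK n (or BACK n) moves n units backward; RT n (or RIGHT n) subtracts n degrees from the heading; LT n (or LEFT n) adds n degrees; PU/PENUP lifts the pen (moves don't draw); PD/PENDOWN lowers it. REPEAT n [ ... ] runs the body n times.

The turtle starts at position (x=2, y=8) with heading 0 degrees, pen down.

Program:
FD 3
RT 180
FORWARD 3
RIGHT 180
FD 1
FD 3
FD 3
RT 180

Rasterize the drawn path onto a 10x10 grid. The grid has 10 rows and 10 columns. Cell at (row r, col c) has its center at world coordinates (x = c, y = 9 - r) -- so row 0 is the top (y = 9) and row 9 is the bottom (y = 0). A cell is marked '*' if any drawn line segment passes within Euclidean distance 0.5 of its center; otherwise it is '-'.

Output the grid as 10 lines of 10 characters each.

Answer: ----------
--********
----------
----------
----------
----------
----------
----------
----------
----------

Derivation:
Segment 0: (2,8) -> (5,8)
Segment 1: (5,8) -> (2,8)
Segment 2: (2,8) -> (3,8)
Segment 3: (3,8) -> (6,8)
Segment 4: (6,8) -> (9,8)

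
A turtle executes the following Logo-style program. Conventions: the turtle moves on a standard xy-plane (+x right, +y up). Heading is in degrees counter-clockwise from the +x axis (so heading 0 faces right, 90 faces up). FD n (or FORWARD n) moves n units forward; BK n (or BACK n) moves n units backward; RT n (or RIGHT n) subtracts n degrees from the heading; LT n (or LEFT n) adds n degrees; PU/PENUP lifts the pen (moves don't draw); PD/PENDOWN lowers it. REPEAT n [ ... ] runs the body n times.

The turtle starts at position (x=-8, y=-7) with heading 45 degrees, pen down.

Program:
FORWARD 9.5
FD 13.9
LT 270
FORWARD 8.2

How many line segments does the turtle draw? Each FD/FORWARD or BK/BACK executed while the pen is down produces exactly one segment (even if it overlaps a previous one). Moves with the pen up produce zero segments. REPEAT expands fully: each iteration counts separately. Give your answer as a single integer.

Answer: 3

Derivation:
Executing turtle program step by step:
Start: pos=(-8,-7), heading=45, pen down
FD 9.5: (-8,-7) -> (-1.282,-0.282) [heading=45, draw]
FD 13.9: (-1.282,-0.282) -> (8.546,9.546) [heading=45, draw]
LT 270: heading 45 -> 315
FD 8.2: (8.546,9.546) -> (14.345,3.748) [heading=315, draw]
Final: pos=(14.345,3.748), heading=315, 3 segment(s) drawn
Segments drawn: 3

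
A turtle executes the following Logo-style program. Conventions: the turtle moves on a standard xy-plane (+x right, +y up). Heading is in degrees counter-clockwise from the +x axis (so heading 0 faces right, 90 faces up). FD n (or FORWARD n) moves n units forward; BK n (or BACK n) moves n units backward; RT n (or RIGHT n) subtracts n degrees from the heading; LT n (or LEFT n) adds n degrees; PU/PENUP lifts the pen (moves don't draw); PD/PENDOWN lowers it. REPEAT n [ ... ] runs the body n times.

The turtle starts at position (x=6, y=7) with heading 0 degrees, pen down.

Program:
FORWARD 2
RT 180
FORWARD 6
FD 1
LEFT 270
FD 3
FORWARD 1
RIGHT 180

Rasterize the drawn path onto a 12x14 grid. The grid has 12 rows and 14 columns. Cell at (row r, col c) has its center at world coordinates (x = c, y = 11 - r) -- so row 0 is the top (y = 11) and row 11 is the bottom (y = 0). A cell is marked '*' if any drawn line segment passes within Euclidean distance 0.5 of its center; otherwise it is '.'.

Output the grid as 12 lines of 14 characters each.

Answer: .*............
.*............
.*............
.*............
.********.....
..............
..............
..............
..............
..............
..............
..............

Derivation:
Segment 0: (6,7) -> (8,7)
Segment 1: (8,7) -> (2,7)
Segment 2: (2,7) -> (1,7)
Segment 3: (1,7) -> (1,10)
Segment 4: (1,10) -> (1,11)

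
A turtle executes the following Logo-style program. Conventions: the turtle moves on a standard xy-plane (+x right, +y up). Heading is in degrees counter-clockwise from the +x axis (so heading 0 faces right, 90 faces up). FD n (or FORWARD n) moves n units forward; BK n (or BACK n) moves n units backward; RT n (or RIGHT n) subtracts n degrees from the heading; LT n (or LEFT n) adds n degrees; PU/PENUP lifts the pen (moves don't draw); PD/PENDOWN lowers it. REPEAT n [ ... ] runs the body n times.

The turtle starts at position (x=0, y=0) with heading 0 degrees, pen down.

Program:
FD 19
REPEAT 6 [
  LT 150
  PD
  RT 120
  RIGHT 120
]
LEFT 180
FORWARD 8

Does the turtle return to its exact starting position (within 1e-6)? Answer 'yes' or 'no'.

Answer: no

Derivation:
Executing turtle program step by step:
Start: pos=(0,0), heading=0, pen down
FD 19: (0,0) -> (19,0) [heading=0, draw]
REPEAT 6 [
  -- iteration 1/6 --
  LT 150: heading 0 -> 150
  PD: pen down
  RT 120: heading 150 -> 30
  RT 120: heading 30 -> 270
  -- iteration 2/6 --
  LT 150: heading 270 -> 60
  PD: pen down
  RT 120: heading 60 -> 300
  RT 120: heading 300 -> 180
  -- iteration 3/6 --
  LT 150: heading 180 -> 330
  PD: pen down
  RT 120: heading 330 -> 210
  RT 120: heading 210 -> 90
  -- iteration 4/6 --
  LT 150: heading 90 -> 240
  PD: pen down
  RT 120: heading 240 -> 120
  RT 120: heading 120 -> 0
  -- iteration 5/6 --
  LT 150: heading 0 -> 150
  PD: pen down
  RT 120: heading 150 -> 30
  RT 120: heading 30 -> 270
  -- iteration 6/6 --
  LT 150: heading 270 -> 60
  PD: pen down
  RT 120: heading 60 -> 300
  RT 120: heading 300 -> 180
]
LT 180: heading 180 -> 0
FD 8: (19,0) -> (27,0) [heading=0, draw]
Final: pos=(27,0), heading=0, 2 segment(s) drawn

Start position: (0, 0)
Final position: (27, 0)
Distance = 27; >= 1e-6 -> NOT closed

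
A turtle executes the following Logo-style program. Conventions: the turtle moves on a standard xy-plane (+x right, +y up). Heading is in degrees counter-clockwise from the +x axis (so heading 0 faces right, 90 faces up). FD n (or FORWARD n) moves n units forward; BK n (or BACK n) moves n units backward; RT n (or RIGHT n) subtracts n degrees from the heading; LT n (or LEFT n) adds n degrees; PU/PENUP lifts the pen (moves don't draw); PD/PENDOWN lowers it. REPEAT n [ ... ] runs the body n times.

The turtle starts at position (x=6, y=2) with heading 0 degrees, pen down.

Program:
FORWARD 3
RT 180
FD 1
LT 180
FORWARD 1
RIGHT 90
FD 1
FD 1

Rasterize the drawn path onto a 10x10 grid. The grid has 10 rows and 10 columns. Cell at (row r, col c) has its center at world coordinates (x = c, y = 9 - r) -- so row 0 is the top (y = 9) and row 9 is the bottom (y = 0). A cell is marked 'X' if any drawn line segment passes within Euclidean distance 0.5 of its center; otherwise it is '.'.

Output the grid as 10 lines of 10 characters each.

Segment 0: (6,2) -> (9,2)
Segment 1: (9,2) -> (8,2)
Segment 2: (8,2) -> (9,2)
Segment 3: (9,2) -> (9,1)
Segment 4: (9,1) -> (9,-0)

Answer: ..........
..........
..........
..........
..........
..........
..........
......XXXX
.........X
.........X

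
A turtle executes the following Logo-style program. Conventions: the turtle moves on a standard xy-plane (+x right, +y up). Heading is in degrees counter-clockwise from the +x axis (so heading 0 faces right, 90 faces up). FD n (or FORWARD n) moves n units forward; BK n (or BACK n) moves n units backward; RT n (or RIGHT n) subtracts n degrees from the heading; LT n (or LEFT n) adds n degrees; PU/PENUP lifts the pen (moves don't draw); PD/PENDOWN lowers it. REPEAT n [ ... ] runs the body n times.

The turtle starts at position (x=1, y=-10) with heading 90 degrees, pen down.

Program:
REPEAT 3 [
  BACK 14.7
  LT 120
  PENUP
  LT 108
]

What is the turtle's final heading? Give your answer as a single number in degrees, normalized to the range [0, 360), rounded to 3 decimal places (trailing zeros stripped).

Executing turtle program step by step:
Start: pos=(1,-10), heading=90, pen down
REPEAT 3 [
  -- iteration 1/3 --
  BK 14.7: (1,-10) -> (1,-24.7) [heading=90, draw]
  LT 120: heading 90 -> 210
  PU: pen up
  LT 108: heading 210 -> 318
  -- iteration 2/3 --
  BK 14.7: (1,-24.7) -> (-9.924,-14.864) [heading=318, move]
  LT 120: heading 318 -> 78
  PU: pen up
  LT 108: heading 78 -> 186
  -- iteration 3/3 --
  BK 14.7: (-9.924,-14.864) -> (4.695,-13.327) [heading=186, move]
  LT 120: heading 186 -> 306
  PU: pen up
  LT 108: heading 306 -> 54
]
Final: pos=(4.695,-13.327), heading=54, 1 segment(s) drawn

Answer: 54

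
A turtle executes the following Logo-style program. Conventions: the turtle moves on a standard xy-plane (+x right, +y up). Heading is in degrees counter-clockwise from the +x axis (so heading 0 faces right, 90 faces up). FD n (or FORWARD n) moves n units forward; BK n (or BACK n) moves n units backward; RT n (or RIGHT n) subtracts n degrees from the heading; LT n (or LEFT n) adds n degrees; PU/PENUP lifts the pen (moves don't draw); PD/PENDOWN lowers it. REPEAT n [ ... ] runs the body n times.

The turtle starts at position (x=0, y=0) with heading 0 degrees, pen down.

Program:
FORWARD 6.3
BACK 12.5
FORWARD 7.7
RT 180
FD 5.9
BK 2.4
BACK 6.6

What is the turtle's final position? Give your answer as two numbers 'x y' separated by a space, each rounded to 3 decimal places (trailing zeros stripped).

Executing turtle program step by step:
Start: pos=(0,0), heading=0, pen down
FD 6.3: (0,0) -> (6.3,0) [heading=0, draw]
BK 12.5: (6.3,0) -> (-6.2,0) [heading=0, draw]
FD 7.7: (-6.2,0) -> (1.5,0) [heading=0, draw]
RT 180: heading 0 -> 180
FD 5.9: (1.5,0) -> (-4.4,0) [heading=180, draw]
BK 2.4: (-4.4,0) -> (-2,0) [heading=180, draw]
BK 6.6: (-2,0) -> (4.6,0) [heading=180, draw]
Final: pos=(4.6,0), heading=180, 6 segment(s) drawn

Answer: 4.6 0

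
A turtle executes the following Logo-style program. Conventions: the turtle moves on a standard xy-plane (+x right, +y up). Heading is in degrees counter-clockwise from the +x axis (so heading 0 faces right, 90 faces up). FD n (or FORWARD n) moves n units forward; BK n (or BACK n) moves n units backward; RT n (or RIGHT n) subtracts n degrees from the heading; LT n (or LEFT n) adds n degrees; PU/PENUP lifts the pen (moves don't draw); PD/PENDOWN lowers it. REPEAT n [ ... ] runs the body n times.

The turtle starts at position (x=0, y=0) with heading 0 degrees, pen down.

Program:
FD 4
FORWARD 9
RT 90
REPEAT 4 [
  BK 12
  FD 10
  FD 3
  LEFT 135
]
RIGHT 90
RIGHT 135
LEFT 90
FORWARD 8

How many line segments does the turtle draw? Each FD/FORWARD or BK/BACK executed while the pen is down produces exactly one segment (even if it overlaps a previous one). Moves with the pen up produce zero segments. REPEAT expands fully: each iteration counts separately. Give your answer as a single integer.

Answer: 15

Derivation:
Executing turtle program step by step:
Start: pos=(0,0), heading=0, pen down
FD 4: (0,0) -> (4,0) [heading=0, draw]
FD 9: (4,0) -> (13,0) [heading=0, draw]
RT 90: heading 0 -> 270
REPEAT 4 [
  -- iteration 1/4 --
  BK 12: (13,0) -> (13,12) [heading=270, draw]
  FD 10: (13,12) -> (13,2) [heading=270, draw]
  FD 3: (13,2) -> (13,-1) [heading=270, draw]
  LT 135: heading 270 -> 45
  -- iteration 2/4 --
  BK 12: (13,-1) -> (4.515,-9.485) [heading=45, draw]
  FD 10: (4.515,-9.485) -> (11.586,-2.414) [heading=45, draw]
  FD 3: (11.586,-2.414) -> (13.707,-0.293) [heading=45, draw]
  LT 135: heading 45 -> 180
  -- iteration 3/4 --
  BK 12: (13.707,-0.293) -> (25.707,-0.293) [heading=180, draw]
  FD 10: (25.707,-0.293) -> (15.707,-0.293) [heading=180, draw]
  FD 3: (15.707,-0.293) -> (12.707,-0.293) [heading=180, draw]
  LT 135: heading 180 -> 315
  -- iteration 4/4 --
  BK 12: (12.707,-0.293) -> (4.222,8.192) [heading=315, draw]
  FD 10: (4.222,8.192) -> (11.293,1.121) [heading=315, draw]
  FD 3: (11.293,1.121) -> (13.414,-1) [heading=315, draw]
  LT 135: heading 315 -> 90
]
RT 90: heading 90 -> 0
RT 135: heading 0 -> 225
LT 90: heading 225 -> 315
FD 8: (13.414,-1) -> (19.071,-6.657) [heading=315, draw]
Final: pos=(19.071,-6.657), heading=315, 15 segment(s) drawn
Segments drawn: 15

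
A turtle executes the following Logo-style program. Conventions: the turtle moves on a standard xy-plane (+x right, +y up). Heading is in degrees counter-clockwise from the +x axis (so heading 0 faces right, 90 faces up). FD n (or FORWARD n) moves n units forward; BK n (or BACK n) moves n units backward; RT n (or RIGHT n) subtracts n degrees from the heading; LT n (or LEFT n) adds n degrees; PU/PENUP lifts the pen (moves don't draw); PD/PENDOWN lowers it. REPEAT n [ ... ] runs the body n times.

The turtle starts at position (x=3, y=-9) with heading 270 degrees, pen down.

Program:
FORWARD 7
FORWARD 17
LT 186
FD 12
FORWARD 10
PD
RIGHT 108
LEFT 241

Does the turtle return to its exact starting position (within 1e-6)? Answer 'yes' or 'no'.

Answer: no

Derivation:
Executing turtle program step by step:
Start: pos=(3,-9), heading=270, pen down
FD 7: (3,-9) -> (3,-16) [heading=270, draw]
FD 17: (3,-16) -> (3,-33) [heading=270, draw]
LT 186: heading 270 -> 96
FD 12: (3,-33) -> (1.746,-21.066) [heading=96, draw]
FD 10: (1.746,-21.066) -> (0.7,-11.121) [heading=96, draw]
PD: pen down
RT 108: heading 96 -> 348
LT 241: heading 348 -> 229
Final: pos=(0.7,-11.121), heading=229, 4 segment(s) drawn

Start position: (3, -9)
Final position: (0.7, -11.121)
Distance = 3.128; >= 1e-6 -> NOT closed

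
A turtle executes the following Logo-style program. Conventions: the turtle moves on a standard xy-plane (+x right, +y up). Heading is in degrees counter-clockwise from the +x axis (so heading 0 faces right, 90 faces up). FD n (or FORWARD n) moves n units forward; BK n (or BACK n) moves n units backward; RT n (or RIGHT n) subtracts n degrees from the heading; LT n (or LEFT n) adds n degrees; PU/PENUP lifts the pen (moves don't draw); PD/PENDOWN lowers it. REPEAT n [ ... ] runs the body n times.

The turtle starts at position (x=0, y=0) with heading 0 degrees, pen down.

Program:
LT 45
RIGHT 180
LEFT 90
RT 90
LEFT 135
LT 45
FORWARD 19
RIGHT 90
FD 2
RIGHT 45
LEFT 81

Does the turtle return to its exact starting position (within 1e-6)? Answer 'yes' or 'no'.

Answer: no

Derivation:
Executing turtle program step by step:
Start: pos=(0,0), heading=0, pen down
LT 45: heading 0 -> 45
RT 180: heading 45 -> 225
LT 90: heading 225 -> 315
RT 90: heading 315 -> 225
LT 135: heading 225 -> 0
LT 45: heading 0 -> 45
FD 19: (0,0) -> (13.435,13.435) [heading=45, draw]
RT 90: heading 45 -> 315
FD 2: (13.435,13.435) -> (14.849,12.021) [heading=315, draw]
RT 45: heading 315 -> 270
LT 81: heading 270 -> 351
Final: pos=(14.849,12.021), heading=351, 2 segment(s) drawn

Start position: (0, 0)
Final position: (14.849, 12.021)
Distance = 19.105; >= 1e-6 -> NOT closed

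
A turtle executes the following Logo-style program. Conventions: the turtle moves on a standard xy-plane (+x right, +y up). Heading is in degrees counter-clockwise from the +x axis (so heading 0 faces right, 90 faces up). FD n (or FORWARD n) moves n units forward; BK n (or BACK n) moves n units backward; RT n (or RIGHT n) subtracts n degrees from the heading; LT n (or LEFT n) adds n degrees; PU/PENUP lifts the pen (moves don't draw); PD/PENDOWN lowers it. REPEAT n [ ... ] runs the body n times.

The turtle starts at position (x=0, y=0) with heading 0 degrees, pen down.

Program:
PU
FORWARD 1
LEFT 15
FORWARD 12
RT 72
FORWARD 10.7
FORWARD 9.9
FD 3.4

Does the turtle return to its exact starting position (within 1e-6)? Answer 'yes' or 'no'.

Executing turtle program step by step:
Start: pos=(0,0), heading=0, pen down
PU: pen up
FD 1: (0,0) -> (1,0) [heading=0, move]
LT 15: heading 0 -> 15
FD 12: (1,0) -> (12.591,3.106) [heading=15, move]
RT 72: heading 15 -> 303
FD 10.7: (12.591,3.106) -> (18.419,-5.868) [heading=303, move]
FD 9.9: (18.419,-5.868) -> (23.811,-14.171) [heading=303, move]
FD 3.4: (23.811,-14.171) -> (25.662,-17.022) [heading=303, move]
Final: pos=(25.662,-17.022), heading=303, 0 segment(s) drawn

Start position: (0, 0)
Final position: (25.662, -17.022)
Distance = 30.795; >= 1e-6 -> NOT closed

Answer: no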